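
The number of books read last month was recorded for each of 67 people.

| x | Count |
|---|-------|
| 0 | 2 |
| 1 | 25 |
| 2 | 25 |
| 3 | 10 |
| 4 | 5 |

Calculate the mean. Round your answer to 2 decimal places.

Values: 0, 1, 2, 3, 4
Σfx = 2×0 + 25×1 + 25×2 + 10×3 + 5×4 = 125
n = Σf = 67
Mean = 125 / 67 = 1.8657

1.87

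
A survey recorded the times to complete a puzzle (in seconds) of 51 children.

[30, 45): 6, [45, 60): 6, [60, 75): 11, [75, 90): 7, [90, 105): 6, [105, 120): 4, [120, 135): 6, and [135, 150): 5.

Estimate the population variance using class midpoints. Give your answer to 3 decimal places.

1070.415

Midpoints: 37.5, 52.5, 67.5, 82.5, 97.5, 112.5, 127.5, 142.5
n = 51, Σfm = 4372.5, mean = 85.7353
Σfm² = 429468.75
Σf(m − x̄)² = Σfm² − (Σfm)²/n = 429468.75 − 4372.5²/51 = 54591.1765
Population variance = 54591.1765 / 51 = 1070.4152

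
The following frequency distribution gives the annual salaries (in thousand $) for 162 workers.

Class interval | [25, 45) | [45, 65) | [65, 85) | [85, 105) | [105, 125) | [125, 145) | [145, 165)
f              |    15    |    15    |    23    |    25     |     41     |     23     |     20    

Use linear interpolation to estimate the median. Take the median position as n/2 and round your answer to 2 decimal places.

Cumulative frequencies: 15, 30, 53, 78, 119, 142, 162
n = 162; position = n/2 = 81.
This falls in the class [105, 125): L = 105, F = 78, f = 41, h = 20.
Median ≈ 105 + ((81 − 78) / 41) × 20 = 106.4634

106.46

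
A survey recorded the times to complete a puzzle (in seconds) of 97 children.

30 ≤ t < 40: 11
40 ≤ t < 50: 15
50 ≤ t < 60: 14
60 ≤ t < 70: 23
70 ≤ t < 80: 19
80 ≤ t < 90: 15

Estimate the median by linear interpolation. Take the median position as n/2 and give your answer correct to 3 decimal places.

Cumulative frequencies: 11, 26, 40, 63, 82, 97
n = 97; position = n/2 = 48.5.
This falls in the class 60 ≤ t < 70: L = 60, F = 40, f = 23, h = 10.
Median ≈ 60 + ((48.5 − 40) / 23) × 10 = 63.6957

63.696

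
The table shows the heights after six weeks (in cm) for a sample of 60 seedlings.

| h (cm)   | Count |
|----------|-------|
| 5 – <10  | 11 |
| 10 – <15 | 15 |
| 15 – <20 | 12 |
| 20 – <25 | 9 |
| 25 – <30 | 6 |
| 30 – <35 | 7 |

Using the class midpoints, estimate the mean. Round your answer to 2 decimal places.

17.92

Midpoints: 7.5, 12.5, 17.5, 22.5, 27.5, 32.5
Σfm = 11×7.5 + 15×12.5 + 12×17.5 + 9×22.5 + 6×27.5 + 7×32.5 = 1075
n = Σf = 60
Mean = 1075 / 60 = 17.9167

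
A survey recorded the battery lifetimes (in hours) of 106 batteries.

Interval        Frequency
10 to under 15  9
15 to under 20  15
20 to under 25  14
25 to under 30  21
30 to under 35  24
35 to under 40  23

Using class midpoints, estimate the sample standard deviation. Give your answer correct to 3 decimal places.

Midpoints: 12.5, 17.5, 22.5, 27.5, 32.5, 37.5
n = 106, Σfm = 2910, mean = 27.4528
Σfm² = 86662.5
Σf(m − x̄)² = Σfm² − (Σfm)²/n = 86662.5 − 2910²/106 = 6774.7642
Sample variance = 6774.7642 / 105 = 64.5216
Standard deviation = √64.5216 = 8.0325

8.033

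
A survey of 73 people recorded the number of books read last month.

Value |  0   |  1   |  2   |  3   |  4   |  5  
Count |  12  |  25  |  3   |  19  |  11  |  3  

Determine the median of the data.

1

Cumulative frequencies: 12, 37, 40, 59, 70, 73
n = 73, so the median is the value in position (n+1)/2 = 37.
Position 37 falls at value 1.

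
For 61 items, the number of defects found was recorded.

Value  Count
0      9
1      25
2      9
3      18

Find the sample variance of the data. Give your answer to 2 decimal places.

1.15

Values: 0, 1, 2, 3
n = 61, Σfx = 97, mean = 1.5902
Σfx² = 223
Σf(x − x̄)² = Σfx² − (Σfx)²/n = 223 − 97²/61 = 68.7541
Sample variance = 68.7541 / 60 = 1.1459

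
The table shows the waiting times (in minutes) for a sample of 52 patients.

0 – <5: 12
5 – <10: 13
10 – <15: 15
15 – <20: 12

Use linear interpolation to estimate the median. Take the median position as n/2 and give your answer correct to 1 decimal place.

Cumulative frequencies: 12, 25, 40, 52
n = 52; position = n/2 = 26.
This falls in the class 10 – <15: L = 10, F = 25, f = 15, h = 5.
Median ≈ 10 + ((26 − 25) / 15) × 5 = 10.3333

10.3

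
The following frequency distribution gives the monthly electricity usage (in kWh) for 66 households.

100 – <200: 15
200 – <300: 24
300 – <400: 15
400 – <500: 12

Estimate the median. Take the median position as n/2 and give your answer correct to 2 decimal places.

Cumulative frequencies: 15, 39, 54, 66
n = 66; position = n/2 = 33.
This falls in the class 200 – <300: L = 200, F = 15, f = 24, h = 100.
Median ≈ 200 + ((33 − 15) / 24) × 100 = 275.0000

275.00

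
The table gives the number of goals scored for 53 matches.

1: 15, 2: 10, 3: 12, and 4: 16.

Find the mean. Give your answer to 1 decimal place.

Values: 1, 2, 3, 4
Σfx = 15×1 + 10×2 + 12×3 + 16×4 = 135
n = Σf = 53
Mean = 135 / 53 = 2.5472

2.5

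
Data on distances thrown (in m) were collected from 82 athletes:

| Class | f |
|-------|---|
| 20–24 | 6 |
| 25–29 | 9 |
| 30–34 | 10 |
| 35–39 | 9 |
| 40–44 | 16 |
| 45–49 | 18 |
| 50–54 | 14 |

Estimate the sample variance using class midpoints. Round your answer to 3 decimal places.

88.241

Midpoints: 22, 27, 32, 37, 42, 47, 52
n = 82, Σfm = 3274, mean = 39.9268
Σfm² = 137868
Σf(m − x̄)² = Σfm² − (Σfm)²/n = 137868 − 3274²/82 = 7147.5610
Sample variance = 7147.5610 / 81 = 88.2415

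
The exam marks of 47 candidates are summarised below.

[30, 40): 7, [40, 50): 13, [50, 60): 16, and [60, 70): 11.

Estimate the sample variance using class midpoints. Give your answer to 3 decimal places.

Midpoints: 35, 45, 55, 65
n = 47, Σfm = 2425, mean = 51.5957
Σfm² = 129775
Σf(m − x̄)² = Σfm² − (Σfm)²/n = 129775 − 2425²/47 = 4655.3191
Sample variance = 4655.3191 / 46 = 101.2026

101.203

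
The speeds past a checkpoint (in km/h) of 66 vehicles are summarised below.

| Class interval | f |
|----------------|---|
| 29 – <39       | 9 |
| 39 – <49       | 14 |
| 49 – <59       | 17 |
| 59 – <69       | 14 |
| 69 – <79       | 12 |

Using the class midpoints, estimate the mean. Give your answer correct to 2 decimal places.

54.91

Midpoints: 34, 44, 54, 64, 74
Σfm = 9×34 + 14×44 + 17×54 + 14×64 + 12×74 = 3624
n = Σf = 66
Mean = 3624 / 66 = 54.9091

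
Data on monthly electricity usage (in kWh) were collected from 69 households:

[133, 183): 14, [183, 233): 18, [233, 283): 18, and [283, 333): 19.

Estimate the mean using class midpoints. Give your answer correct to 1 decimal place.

Midpoints: 158, 208, 258, 308
Σfm = 14×158 + 18×208 + 18×258 + 19×308 = 16452
n = Σf = 69
Mean = 16452 / 69 = 238.4348

238.4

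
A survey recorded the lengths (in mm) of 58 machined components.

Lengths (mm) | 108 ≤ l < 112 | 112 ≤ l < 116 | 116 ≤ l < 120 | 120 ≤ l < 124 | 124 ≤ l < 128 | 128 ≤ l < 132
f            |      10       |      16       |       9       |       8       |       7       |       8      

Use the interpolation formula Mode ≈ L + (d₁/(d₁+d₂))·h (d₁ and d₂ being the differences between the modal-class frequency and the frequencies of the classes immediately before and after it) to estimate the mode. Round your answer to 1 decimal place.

Modal class: 112 ≤ l < 116 (highest frequency 16).
d₁ = 16 − 10 = 6, d₂ = 16 − 9 = 7
Mode ≈ 112 + (6/(6+7)) × 4 = 112 + 1.8462 = 113.8462

113.8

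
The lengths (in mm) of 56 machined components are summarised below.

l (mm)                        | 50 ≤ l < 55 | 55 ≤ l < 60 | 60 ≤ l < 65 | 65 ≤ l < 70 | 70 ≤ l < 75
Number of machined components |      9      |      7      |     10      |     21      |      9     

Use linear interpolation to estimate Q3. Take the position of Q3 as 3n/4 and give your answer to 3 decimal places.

Cumulative frequencies: 9, 16, 26, 47, 56
n = 56; position = 3n/4 = 42.
This falls in the class 65 ≤ l < 70: L = 65, F = 26, f = 21, h = 5.
Upper quartile ≈ 65 + ((42 − 26) / 21) × 5 = 68.8095

68.810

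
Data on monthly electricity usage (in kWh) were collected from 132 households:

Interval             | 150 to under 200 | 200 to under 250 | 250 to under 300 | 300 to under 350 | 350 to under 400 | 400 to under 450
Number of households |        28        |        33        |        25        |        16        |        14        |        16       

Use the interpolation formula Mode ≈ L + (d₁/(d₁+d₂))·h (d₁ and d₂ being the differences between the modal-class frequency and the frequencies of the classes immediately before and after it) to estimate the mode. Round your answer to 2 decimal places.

219.23

Modal class: 200 to under 250 (highest frequency 33).
d₁ = 33 − 28 = 5, d₂ = 33 − 25 = 8
Mode ≈ 200 + (5/(5+8)) × 50 = 200 + 19.2308 = 219.2308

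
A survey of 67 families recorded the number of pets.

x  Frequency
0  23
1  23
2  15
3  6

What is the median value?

1

Cumulative frequencies: 23, 46, 61, 67
n = 67, so the median is the value in position (n+1)/2 = 34.
Position 34 falls at value 1.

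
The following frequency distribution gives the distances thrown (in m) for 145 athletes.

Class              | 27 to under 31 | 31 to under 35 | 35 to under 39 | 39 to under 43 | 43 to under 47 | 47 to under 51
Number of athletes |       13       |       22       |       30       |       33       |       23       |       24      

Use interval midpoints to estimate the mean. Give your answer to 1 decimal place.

Midpoints: 29, 33, 37, 41, 45, 49
Σfm = 13×29 + 22×33 + 30×37 + 33×41 + 23×45 + 24×49 = 5777
n = Σf = 145
Mean = 5777 / 145 = 39.8414

39.8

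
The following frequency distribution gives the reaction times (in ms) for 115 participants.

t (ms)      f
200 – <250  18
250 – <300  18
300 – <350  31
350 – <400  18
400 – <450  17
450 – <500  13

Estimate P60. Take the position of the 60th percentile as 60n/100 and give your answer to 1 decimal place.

Cumulative frequencies: 18, 36, 67, 85, 102, 115
n = 115; position = 60n/100 = 69.
This falls in the class 350 – <400: L = 350, F = 67, f = 18, h = 50.
60th percentile ≈ 350 + ((69 − 67) / 18) × 50 = 355.5556

355.6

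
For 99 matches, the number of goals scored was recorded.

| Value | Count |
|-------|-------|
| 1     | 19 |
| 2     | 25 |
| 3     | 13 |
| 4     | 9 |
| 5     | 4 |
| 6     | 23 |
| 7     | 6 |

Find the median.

3

Cumulative frequencies: 19, 44, 57, 66, 70, 93, 99
n = 99, so the median is the value in position (n+1)/2 = 50.
Position 50 falls at value 3.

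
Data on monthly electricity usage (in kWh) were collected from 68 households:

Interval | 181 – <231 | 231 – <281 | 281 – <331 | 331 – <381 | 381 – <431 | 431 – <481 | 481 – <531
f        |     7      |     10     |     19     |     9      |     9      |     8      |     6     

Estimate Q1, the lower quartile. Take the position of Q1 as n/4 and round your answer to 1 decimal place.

Cumulative frequencies: 7, 17, 36, 45, 54, 62, 68
n = 68; position = n/4 = 17.
This falls in the class 231 – <281: L = 231, F = 7, f = 10, h = 50.
Lower quartile ≈ 231 + ((17 − 7) / 10) × 50 = 281.0000

281.0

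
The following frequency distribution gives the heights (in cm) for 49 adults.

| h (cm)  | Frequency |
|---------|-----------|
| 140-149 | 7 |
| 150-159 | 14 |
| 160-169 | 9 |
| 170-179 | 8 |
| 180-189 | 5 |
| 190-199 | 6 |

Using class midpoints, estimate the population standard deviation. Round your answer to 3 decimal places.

Midpoints: 144.5, 154.5, 164.5, 174.5, 184.5, 194.5
n = 49, Σfm = 8140.5, mean = 166.1327
Σfm² = 1364672.25
Σf(m − x̄)² = Σfm² − (Σfm)²/n = 1364672.25 − 8140.5²/49 = 12269.3878
Population variance = 12269.3878 / 49 = 250.3957
Standard deviation = √250.3957 = 15.8239

15.824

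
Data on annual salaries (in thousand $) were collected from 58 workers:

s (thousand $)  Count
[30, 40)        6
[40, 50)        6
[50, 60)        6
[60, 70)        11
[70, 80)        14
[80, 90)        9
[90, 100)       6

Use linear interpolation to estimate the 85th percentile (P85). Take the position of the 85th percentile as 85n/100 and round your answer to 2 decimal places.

87.00

Cumulative frequencies: 6, 12, 18, 29, 43, 52, 58
n = 58; position = 85n/100 = 49.3.
This falls in the class [80, 90): L = 80, F = 43, f = 9, h = 10.
85th percentile ≈ 80 + ((49.3 − 43) / 9) × 10 = 87.0000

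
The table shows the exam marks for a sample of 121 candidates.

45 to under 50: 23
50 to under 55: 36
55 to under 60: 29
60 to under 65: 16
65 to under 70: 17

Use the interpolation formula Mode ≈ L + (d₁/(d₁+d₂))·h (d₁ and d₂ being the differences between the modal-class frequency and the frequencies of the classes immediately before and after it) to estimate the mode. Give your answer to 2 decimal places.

Modal class: 50 to under 55 (highest frequency 36).
d₁ = 36 − 23 = 13, d₂ = 36 − 29 = 7
Mode ≈ 50 + (13/(13+7)) × 5 = 50 + 3.2500 = 53.2500

53.25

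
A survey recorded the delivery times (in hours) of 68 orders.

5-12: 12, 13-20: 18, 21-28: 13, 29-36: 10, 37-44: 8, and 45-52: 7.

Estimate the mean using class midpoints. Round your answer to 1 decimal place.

25.1

Midpoints: 8.5, 16.5, 24.5, 32.5, 40.5, 48.5
Σfm = 12×8.5 + 18×16.5 + 13×24.5 + 10×32.5 + 8×40.5 + 7×48.5 = 1706
n = Σf = 68
Mean = 1706 / 68 = 25.0882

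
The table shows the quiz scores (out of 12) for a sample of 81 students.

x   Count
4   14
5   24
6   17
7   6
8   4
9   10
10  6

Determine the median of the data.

6

Cumulative frequencies: 14, 38, 55, 61, 65, 75, 81
n = 81, so the median is the value in position (n+1)/2 = 41.
Position 41 falls at value 6.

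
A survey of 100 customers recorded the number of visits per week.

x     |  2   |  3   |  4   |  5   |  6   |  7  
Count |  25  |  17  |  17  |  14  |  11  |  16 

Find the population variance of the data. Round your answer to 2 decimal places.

3.16

Values: 2, 3, 4, 5, 6, 7
n = 100, Σfx = 417, mean = 4.1700
Σfx² = 2055
Σf(x − x̄)² = Σfx² − (Σfx)²/n = 2055 − 417²/100 = 316.1100
Population variance = 316.1100 / 100 = 3.1611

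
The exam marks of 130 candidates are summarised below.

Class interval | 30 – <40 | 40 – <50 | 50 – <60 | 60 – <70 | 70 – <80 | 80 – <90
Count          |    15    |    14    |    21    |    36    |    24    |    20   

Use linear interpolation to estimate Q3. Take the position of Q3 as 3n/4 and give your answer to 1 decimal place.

74.8

Cumulative frequencies: 15, 29, 50, 86, 110, 130
n = 130; position = 3n/4 = 97.5.
This falls in the class 70 – <80: L = 70, F = 86, f = 24, h = 10.
Upper quartile ≈ 70 + ((97.5 − 86) / 24) × 10 = 74.7917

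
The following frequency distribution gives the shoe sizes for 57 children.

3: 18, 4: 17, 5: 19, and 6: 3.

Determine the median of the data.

Cumulative frequencies: 18, 35, 54, 57
n = 57, so the median is the value in position (n+1)/2 = 29.
Position 29 falls at value 4.

4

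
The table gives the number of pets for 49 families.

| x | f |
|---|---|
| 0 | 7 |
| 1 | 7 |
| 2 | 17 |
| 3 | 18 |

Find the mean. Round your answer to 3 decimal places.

Values: 0, 1, 2, 3
Σfx = 7×0 + 7×1 + 17×2 + 18×3 = 95
n = Σf = 49
Mean = 95 / 49 = 1.9388

1.939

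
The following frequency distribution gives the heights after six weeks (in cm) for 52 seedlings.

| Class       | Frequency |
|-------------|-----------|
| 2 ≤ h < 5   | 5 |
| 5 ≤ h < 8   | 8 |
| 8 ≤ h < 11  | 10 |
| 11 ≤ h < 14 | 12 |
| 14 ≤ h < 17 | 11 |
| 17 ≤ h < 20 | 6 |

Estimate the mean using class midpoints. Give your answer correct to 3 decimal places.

11.462

Midpoints: 3.5, 6.5, 9.5, 12.5, 15.5, 18.5
Σfm = 5×3.5 + 8×6.5 + 10×9.5 + 12×12.5 + 11×15.5 + 6×18.5 = 596
n = Σf = 52
Mean = 596 / 52 = 11.4615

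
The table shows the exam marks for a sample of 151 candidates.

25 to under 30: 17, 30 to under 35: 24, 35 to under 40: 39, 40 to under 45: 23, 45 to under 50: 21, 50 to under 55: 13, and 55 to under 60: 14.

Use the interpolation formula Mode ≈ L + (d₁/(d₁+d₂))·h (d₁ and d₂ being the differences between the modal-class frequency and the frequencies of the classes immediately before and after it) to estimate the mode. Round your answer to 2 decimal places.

37.42

Modal class: 35 to under 40 (highest frequency 39).
d₁ = 39 − 24 = 15, d₂ = 39 − 23 = 16
Mode ≈ 35 + (15/(15+16)) × 5 = 35 + 2.4194 = 37.4194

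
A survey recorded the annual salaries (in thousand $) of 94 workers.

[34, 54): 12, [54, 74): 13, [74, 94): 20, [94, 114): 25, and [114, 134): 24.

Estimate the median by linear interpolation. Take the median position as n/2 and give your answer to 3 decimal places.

Cumulative frequencies: 12, 25, 45, 70, 94
n = 94; position = n/2 = 47.
This falls in the class [94, 114): L = 94, F = 45, f = 25, h = 20.
Median ≈ 94 + ((47 − 45) / 25) × 20 = 95.6000

95.600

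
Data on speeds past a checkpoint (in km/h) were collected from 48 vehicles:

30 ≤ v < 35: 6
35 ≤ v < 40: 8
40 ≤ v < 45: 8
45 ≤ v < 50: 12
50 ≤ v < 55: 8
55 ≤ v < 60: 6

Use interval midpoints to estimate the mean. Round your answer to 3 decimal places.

45.208

Midpoints: 32.5, 37.5, 42.5, 47.5, 52.5, 57.5
Σfm = 6×32.5 + 8×37.5 + 8×42.5 + 12×47.5 + 8×52.5 + 6×57.5 = 2170
n = Σf = 48
Mean = 2170 / 48 = 45.2083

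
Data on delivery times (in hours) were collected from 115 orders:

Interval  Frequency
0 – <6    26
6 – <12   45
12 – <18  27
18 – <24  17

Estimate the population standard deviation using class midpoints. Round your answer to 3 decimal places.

Midpoints: 3, 9, 15, 21
n = 115, Σfm = 1245, mean = 10.8261
Σfm² = 17451
Σf(m − x̄)² = Σfm² − (Σfm)²/n = 17451 − 1245²/115 = 3972.5217
Population variance = 3972.5217 / 115 = 34.5437
Standard deviation = √34.5437 = 5.8774

5.877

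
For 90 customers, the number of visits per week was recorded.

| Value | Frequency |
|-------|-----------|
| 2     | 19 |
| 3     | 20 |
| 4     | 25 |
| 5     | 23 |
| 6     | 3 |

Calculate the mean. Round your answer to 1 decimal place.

Values: 2, 3, 4, 5, 6
Σfx = 19×2 + 20×3 + 25×4 + 23×5 + 3×6 = 331
n = Σf = 90
Mean = 331 / 90 = 3.6778

3.7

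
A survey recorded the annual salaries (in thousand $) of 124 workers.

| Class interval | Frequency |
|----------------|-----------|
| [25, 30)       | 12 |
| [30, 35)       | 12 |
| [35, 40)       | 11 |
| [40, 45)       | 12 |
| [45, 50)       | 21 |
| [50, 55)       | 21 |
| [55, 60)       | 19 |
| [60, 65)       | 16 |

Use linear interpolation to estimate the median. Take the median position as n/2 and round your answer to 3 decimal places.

Cumulative frequencies: 12, 24, 35, 47, 68, 89, 108, 124
n = 124; position = n/2 = 62.
This falls in the class [45, 50): L = 45, F = 47, f = 21, h = 5.
Median ≈ 45 + ((62 − 47) / 21) × 5 = 48.5714

48.571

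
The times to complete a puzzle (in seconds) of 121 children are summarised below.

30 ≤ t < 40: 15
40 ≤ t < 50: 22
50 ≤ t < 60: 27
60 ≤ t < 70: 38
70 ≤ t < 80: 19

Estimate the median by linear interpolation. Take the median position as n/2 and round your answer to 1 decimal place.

Cumulative frequencies: 15, 37, 64, 102, 121
n = 121; position = n/2 = 60.5.
This falls in the class 50 ≤ t < 60: L = 50, F = 37, f = 27, h = 10.
Median ≈ 50 + ((60.5 − 37) / 27) × 10 = 58.7037

58.7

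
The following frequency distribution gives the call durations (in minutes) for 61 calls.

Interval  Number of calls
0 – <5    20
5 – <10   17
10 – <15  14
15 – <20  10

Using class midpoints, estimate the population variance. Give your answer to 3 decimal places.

Midpoints: 2.5, 7.5, 12.5, 17.5
n = 61, Σfm = 527.5, mean = 8.6475
Σfm² = 6331.25
Σf(m − x̄)² = Σfm² − (Σfm)²/n = 6331.25 − 527.5²/61 = 1769.6721
Population variance = 1769.6721 / 61 = 29.0110

29.011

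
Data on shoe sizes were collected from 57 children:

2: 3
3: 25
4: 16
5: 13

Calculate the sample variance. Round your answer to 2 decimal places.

0.79

Values: 2, 3, 4, 5
n = 57, Σfx = 210, mean = 3.6842
Σfx² = 818
Σf(x − x̄)² = Σfx² − (Σfx)²/n = 818 − 210²/57 = 44.3158
Sample variance = 44.3158 / 56 = 0.7914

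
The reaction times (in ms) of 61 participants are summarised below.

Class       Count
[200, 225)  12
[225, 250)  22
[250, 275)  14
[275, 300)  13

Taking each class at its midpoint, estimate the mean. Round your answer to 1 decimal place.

Midpoints: 212.5, 237.5, 262.5, 287.5
Σfm = 12×212.5 + 22×237.5 + 14×262.5 + 13×287.5 = 15187.5
n = Σf = 61
Mean = 15187.5 / 61 = 248.9754

249.0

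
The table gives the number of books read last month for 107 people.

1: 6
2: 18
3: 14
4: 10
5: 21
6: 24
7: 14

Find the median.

Cumulative frequencies: 6, 24, 38, 48, 69, 93, 107
n = 107, so the median is the value in position (n+1)/2 = 54.
Position 54 falls at value 5.

5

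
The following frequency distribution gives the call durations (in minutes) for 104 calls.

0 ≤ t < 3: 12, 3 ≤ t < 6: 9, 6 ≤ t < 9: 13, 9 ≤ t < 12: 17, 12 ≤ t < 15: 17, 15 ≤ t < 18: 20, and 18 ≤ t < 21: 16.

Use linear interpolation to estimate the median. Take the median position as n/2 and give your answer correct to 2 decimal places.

12.18

Cumulative frequencies: 12, 21, 34, 51, 68, 88, 104
n = 104; position = n/2 = 52.
This falls in the class 12 ≤ t < 15: L = 12, F = 51, f = 17, h = 3.
Median ≈ 12 + ((52 − 51) / 17) × 3 = 12.1765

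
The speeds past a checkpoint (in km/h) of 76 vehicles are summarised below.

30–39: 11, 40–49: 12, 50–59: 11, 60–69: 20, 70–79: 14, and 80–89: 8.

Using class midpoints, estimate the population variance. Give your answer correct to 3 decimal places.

243.421

Midpoints: 34.5, 44.5, 54.5, 64.5, 74.5, 84.5
n = 76, Σfm = 4522, mean = 59.5000
Σfm² = 287559
Σf(m − x̄)² = Σfm² − (Σfm)²/n = 287559 − 4522²/76 = 18500.0000
Population variance = 18500.0000 / 76 = 243.4211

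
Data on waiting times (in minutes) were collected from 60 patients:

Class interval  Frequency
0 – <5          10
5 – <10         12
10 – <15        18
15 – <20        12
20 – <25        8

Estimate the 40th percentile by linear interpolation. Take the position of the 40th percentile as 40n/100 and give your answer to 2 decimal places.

Cumulative frequencies: 10, 22, 40, 52, 60
n = 60; position = 40n/100 = 24.
This falls in the class 10 – <15: L = 10, F = 22, f = 18, h = 5.
40th percentile ≈ 10 + ((24 − 22) / 18) × 5 = 10.5556

10.56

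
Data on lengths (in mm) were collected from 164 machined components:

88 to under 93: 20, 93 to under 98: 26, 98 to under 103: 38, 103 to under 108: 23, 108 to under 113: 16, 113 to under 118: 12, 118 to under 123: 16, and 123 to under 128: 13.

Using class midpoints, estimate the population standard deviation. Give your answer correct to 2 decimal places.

Midpoints: 90.5, 95.5, 100.5, 105.5, 110.5, 115.5, 120.5, 125.5
n = 164, Σfm = 17252, mean = 105.1951
Σfm² = 1833261
Σf(m − x̄)² = Σfm² − (Σfm)²/n = 1833261 − 17252²/164 = 18434.7561
Population variance = 18434.7561 / 164 = 112.4070
Standard deviation = √112.4070 = 10.6022

10.60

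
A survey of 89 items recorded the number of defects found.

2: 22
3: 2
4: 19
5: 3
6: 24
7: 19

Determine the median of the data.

Cumulative frequencies: 22, 24, 43, 46, 70, 89
n = 89, so the median is the value in position (n+1)/2 = 45.
Position 45 falls at value 5.

5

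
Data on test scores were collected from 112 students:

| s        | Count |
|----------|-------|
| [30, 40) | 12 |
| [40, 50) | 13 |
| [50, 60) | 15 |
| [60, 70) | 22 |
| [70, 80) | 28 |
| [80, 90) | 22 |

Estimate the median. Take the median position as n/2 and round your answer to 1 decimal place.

67.3

Cumulative frequencies: 12, 25, 40, 62, 90, 112
n = 112; position = n/2 = 56.
This falls in the class [60, 70): L = 60, F = 40, f = 22, h = 10.
Median ≈ 60 + ((56 − 40) / 22) × 10 = 67.2727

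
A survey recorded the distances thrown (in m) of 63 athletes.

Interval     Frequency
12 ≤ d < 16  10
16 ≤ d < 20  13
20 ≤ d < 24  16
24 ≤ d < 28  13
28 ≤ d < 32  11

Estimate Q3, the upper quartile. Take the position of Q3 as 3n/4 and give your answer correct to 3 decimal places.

Cumulative frequencies: 10, 23, 39, 52, 63
n = 63; position = 3n/4 = 47.25.
This falls in the class 24 ≤ d < 28: L = 24, F = 39, f = 13, h = 4.
Upper quartile ≈ 24 + ((47.25 − 39) / 13) × 4 = 26.5385

26.538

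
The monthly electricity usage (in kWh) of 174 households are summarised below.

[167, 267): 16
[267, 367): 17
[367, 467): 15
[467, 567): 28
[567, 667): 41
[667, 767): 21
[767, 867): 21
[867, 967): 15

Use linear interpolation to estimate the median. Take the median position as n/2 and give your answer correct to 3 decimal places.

Cumulative frequencies: 16, 33, 48, 76, 117, 138, 159, 174
n = 174; position = n/2 = 87.
This falls in the class [567, 667): L = 567, F = 76, f = 41, h = 100.
Median ≈ 567 + ((87 − 76) / 41) × 100 = 593.8293

593.829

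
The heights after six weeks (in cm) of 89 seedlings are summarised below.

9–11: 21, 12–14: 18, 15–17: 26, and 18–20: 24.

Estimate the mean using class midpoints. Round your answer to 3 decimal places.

Midpoints: 10, 13, 16, 19
Σfm = 21×10 + 18×13 + 26×16 + 24×19 = 1316
n = Σf = 89
Mean = 1316 / 89 = 14.7865

14.787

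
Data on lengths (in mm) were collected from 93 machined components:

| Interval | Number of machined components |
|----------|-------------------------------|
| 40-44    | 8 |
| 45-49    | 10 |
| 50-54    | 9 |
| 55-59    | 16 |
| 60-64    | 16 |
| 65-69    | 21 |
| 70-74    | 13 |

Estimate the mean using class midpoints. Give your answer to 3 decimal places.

Midpoints: 42, 47, 52, 57, 62, 67, 72
Σfm = 8×42 + 10×47 + 9×52 + 16×57 + 16×62 + 21×67 + 13×72 = 5521
n = Σf = 93
Mean = 5521 / 93 = 59.3656

59.366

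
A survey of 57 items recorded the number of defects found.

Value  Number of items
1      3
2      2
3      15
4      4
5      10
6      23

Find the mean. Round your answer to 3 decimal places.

Values: 1, 2, 3, 4, 5, 6
Σfx = 3×1 + 2×2 + 15×3 + 4×4 + 10×5 + 23×6 = 256
n = Σf = 57
Mean = 256 / 57 = 4.4912

4.491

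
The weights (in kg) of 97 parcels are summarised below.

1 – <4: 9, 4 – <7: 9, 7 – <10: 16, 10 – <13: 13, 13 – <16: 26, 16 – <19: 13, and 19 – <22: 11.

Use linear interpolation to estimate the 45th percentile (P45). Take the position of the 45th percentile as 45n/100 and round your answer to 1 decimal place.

12.2

Cumulative frequencies: 9, 18, 34, 47, 73, 86, 97
n = 97; position = 45n/100 = 43.65.
This falls in the class 10 – <13: L = 10, F = 34, f = 13, h = 3.
45th percentile ≈ 10 + ((43.65 − 34) / 13) × 3 = 12.2269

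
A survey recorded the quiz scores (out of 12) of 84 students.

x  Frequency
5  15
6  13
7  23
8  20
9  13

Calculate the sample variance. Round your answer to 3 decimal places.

Values: 5, 6, 7, 8, 9
n = 84, Σfx = 591, mean = 7.0357
Σfx² = 4303
Σf(x − x̄)² = Σfx² − (Σfx)²/n = 4303 − 591²/84 = 144.8929
Sample variance = 144.8929 / 83 = 1.7457

1.746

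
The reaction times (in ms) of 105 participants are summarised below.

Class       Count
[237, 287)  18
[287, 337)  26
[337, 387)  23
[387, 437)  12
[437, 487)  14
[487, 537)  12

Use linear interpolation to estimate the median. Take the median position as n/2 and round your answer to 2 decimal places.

Cumulative frequencies: 18, 44, 67, 79, 93, 105
n = 105; position = n/2 = 52.5.
This falls in the class [337, 387): L = 337, F = 44, f = 23, h = 50.
Median ≈ 337 + ((52.5 − 44) / 23) × 50 = 355.4783

355.48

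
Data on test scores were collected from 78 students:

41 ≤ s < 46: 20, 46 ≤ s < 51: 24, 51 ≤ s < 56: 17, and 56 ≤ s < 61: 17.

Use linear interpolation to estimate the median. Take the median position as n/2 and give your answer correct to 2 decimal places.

49.96

Cumulative frequencies: 20, 44, 61, 78
n = 78; position = n/2 = 39.
This falls in the class 46 ≤ s < 51: L = 46, F = 20, f = 24, h = 5.
Median ≈ 46 + ((39 − 20) / 24) × 5 = 49.9583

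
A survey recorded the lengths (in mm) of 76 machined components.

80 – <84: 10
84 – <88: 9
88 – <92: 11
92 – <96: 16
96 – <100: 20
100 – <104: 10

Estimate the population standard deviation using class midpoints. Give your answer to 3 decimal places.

Midpoints: 82, 86, 90, 94, 98, 102
n = 76, Σfm = 7068, mean = 93.0000
Σfm² = 660400
Σf(m − x̄)² = Σfm² − (Σfm)²/n = 660400 − 7068²/76 = 3076.0000
Population variance = 3076.0000 / 76 = 40.4737
Standard deviation = √40.4737 = 6.3619

6.362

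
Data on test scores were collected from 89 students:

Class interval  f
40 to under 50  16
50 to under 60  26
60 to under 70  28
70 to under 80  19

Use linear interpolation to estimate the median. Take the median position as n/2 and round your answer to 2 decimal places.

Cumulative frequencies: 16, 42, 70, 89
n = 89; position = n/2 = 44.5.
This falls in the class 60 to under 70: L = 60, F = 42, f = 28, h = 10.
Median ≈ 60 + ((44.5 − 42) / 28) × 10 = 60.8929

60.89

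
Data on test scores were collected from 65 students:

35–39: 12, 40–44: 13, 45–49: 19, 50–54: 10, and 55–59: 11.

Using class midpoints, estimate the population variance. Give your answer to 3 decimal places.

Midpoints: 37, 42, 47, 52, 57
n = 65, Σfm = 3030, mean = 46.6154
Σfm² = 144110
Σf(m − x̄)² = Σfm² − (Σfm)²/n = 144110 − 3030²/65 = 2865.3846
Population variance = 2865.3846 / 65 = 44.0828

44.083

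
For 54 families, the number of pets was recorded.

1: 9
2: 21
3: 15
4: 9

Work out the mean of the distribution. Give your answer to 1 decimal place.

Values: 1, 2, 3, 4
Σfx = 9×1 + 21×2 + 15×3 + 9×4 = 132
n = Σf = 54
Mean = 132 / 54 = 2.4444

2.4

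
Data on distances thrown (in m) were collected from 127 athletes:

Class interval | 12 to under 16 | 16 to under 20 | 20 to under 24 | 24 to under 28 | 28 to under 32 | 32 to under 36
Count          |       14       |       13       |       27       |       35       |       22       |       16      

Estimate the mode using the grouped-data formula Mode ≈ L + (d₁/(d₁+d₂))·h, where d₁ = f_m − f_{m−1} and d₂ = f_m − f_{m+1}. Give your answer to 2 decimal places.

Modal class: 24 to under 28 (highest frequency 35).
d₁ = 35 − 27 = 8, d₂ = 35 − 22 = 13
Mode ≈ 24 + (8/(8+13)) × 4 = 24 + 1.5238 = 25.5238

25.52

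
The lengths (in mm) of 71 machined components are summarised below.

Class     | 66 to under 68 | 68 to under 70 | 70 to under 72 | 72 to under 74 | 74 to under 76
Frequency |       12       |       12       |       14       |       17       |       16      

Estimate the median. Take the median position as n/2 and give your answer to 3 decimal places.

Cumulative frequencies: 12, 24, 38, 55, 71
n = 71; position = n/2 = 35.5.
This falls in the class 70 to under 72: L = 70, F = 24, f = 14, h = 2.
Median ≈ 70 + ((35.5 − 24) / 14) × 2 = 71.6429

71.643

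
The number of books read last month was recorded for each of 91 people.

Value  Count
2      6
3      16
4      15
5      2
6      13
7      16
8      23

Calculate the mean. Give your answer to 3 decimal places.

5.538

Values: 2, 3, 4, 5, 6, 7, 8
Σfx = 6×2 + 16×3 + 15×4 + 2×5 + 13×6 + 16×7 + 23×8 = 504
n = Σf = 91
Mean = 504 / 91 = 5.5385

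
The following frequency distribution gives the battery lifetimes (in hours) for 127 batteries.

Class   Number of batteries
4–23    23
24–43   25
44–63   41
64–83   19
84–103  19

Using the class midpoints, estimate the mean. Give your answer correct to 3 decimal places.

51.295

Midpoints: 13.5, 33.5, 53.5, 73.5, 93.5
Σfm = 23×13.5 + 25×33.5 + 41×53.5 + 19×73.5 + 19×93.5 = 6514.5
n = Σf = 127
Mean = 6514.5 / 127 = 51.2953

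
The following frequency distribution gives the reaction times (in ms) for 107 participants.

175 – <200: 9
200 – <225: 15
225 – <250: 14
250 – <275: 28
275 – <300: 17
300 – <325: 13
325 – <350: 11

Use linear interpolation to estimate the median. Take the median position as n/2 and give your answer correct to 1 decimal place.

Cumulative frequencies: 9, 24, 38, 66, 83, 96, 107
n = 107; position = n/2 = 53.5.
This falls in the class 250 – <275: L = 250, F = 38, f = 28, h = 25.
Median ≈ 250 + ((53.5 − 38) / 28) × 25 = 263.8393

263.8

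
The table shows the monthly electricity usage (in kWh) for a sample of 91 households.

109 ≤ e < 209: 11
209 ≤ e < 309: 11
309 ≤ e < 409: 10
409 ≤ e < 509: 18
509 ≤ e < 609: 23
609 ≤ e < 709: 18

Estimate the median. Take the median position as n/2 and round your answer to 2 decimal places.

Cumulative frequencies: 11, 22, 32, 50, 73, 91
n = 91; position = n/2 = 45.5.
This falls in the class 409 ≤ e < 509: L = 409, F = 32, f = 18, h = 100.
Median ≈ 409 + ((45.5 − 32) / 18) × 100 = 484.0000

484.00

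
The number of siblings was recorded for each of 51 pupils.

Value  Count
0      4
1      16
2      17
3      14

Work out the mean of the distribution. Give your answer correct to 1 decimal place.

1.8

Values: 0, 1, 2, 3
Σfx = 4×0 + 16×1 + 17×2 + 14×3 = 92
n = Σf = 51
Mean = 92 / 51 = 1.8039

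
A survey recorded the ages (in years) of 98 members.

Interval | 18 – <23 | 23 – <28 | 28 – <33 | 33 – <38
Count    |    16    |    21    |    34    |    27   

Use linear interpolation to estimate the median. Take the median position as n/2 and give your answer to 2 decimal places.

Cumulative frequencies: 16, 37, 71, 98
n = 98; position = n/2 = 49.
This falls in the class 28 – <33: L = 28, F = 37, f = 34, h = 5.
Median ≈ 28 + ((49 − 37) / 34) × 5 = 29.7647

29.76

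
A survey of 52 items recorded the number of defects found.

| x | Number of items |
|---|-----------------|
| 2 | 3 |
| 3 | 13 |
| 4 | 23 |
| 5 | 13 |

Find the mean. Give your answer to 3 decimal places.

3.885

Values: 2, 3, 4, 5
Σfx = 3×2 + 13×3 + 23×4 + 13×5 = 202
n = Σf = 52
Mean = 202 / 52 = 3.8846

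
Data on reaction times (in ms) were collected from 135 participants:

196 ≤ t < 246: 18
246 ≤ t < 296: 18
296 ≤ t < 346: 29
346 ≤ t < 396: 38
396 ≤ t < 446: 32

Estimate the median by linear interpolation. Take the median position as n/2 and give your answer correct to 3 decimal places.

349.289

Cumulative frequencies: 18, 36, 65, 103, 135
n = 135; position = n/2 = 67.5.
This falls in the class 346 ≤ t < 396: L = 346, F = 65, f = 38, h = 50.
Median ≈ 346 + ((67.5 − 65) / 38) × 50 = 349.2895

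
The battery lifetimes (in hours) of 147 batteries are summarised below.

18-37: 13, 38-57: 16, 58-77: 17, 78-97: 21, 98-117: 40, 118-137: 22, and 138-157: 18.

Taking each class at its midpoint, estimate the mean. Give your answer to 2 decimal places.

94.30

Midpoints: 27.5, 47.5, 67.5, 87.5, 107.5, 127.5, 147.5
Σfm = 13×27.5 + 16×47.5 + 17×67.5 + 21×87.5 + 40×107.5 + 22×127.5 + 18×147.5 = 13862.5
n = Σf = 147
Mean = 13862.5 / 147 = 94.3027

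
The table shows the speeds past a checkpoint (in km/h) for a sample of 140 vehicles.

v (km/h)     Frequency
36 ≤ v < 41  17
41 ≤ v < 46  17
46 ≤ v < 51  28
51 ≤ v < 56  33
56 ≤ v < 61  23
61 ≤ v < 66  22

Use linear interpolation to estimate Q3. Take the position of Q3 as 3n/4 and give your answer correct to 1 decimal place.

58.2

Cumulative frequencies: 17, 34, 62, 95, 118, 140
n = 140; position = 3n/4 = 105.
This falls in the class 56 ≤ v < 61: L = 56, F = 95, f = 23, h = 5.
Upper quartile ≈ 56 + ((105 − 95) / 23) × 5 = 58.1739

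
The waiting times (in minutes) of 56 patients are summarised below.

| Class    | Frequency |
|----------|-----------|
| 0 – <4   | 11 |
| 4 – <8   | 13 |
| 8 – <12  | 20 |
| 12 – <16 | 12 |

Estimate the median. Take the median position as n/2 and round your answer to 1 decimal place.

8.8

Cumulative frequencies: 11, 24, 44, 56
n = 56; position = n/2 = 28.
This falls in the class 8 – <12: L = 8, F = 24, f = 20, h = 4.
Median ≈ 8 + ((28 − 24) / 20) × 4 = 8.8000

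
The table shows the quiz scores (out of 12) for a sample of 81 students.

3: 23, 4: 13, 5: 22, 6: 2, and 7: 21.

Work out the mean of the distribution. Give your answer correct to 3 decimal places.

4.815

Values: 3, 4, 5, 6, 7
Σfx = 23×3 + 13×4 + 22×5 + 2×6 + 21×7 = 390
n = Σf = 81
Mean = 390 / 81 = 4.8148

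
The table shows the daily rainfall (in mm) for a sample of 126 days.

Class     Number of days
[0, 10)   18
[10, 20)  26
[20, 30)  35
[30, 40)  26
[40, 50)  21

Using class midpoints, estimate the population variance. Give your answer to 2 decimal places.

Midpoints: 5, 15, 25, 35, 45
n = 126, Σfm = 3210, mean = 25.4762
Σfm² = 102550
Σf(m − x̄)² = Σfm² − (Σfm)²/n = 102550 − 3210²/126 = 20771.4286
Population variance = 20771.4286 / 126 = 164.8526

164.85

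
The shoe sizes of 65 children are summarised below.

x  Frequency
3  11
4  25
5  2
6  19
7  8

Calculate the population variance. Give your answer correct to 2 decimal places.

1.81

Values: 3, 4, 5, 6, 7
n = 65, Σfx = 313, mean = 4.8154
Σfx² = 1625
Σf(x − x̄)² = Σfx² − (Σfx)²/n = 1625 − 313²/65 = 117.7846
Population variance = 117.7846 / 65 = 1.8121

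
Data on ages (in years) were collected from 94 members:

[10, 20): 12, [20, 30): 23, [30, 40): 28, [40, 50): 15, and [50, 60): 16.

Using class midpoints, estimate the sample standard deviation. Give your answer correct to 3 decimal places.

Midpoints: 15, 25, 35, 45, 55
n = 94, Σfm = 3290, mean = 35.0000
Σfm² = 130150
Σf(m − x̄)² = Σfm² − (Σfm)²/n = 130150 − 3290²/94 = 15000.0000
Sample variance = 15000.0000 / 93 = 161.2903
Standard deviation = √161.2903 = 12.7000

12.700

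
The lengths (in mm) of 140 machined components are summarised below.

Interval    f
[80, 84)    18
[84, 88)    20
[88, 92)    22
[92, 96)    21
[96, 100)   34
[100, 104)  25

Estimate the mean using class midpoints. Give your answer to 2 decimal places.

93.09

Midpoints: 82, 86, 90, 94, 98, 102
Σfm = 18×82 + 20×86 + 22×90 + 21×94 + 34×98 + 25×102 = 13032
n = Σf = 140
Mean = 13032 / 140 = 93.0857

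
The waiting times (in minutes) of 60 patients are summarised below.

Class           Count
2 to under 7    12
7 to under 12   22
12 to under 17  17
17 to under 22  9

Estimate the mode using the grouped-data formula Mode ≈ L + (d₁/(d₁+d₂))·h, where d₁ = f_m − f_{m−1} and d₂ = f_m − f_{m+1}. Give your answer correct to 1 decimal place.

10.3

Modal class: 7 to under 12 (highest frequency 22).
d₁ = 22 − 12 = 10, d₂ = 22 − 17 = 5
Mode ≈ 7 + (10/(10+5)) × 5 = 7 + 3.3333 = 10.3333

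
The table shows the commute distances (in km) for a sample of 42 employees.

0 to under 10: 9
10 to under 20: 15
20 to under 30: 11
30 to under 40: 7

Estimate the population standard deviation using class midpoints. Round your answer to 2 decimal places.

9.99

Midpoints: 5, 15, 25, 35
n = 42, Σfm = 790, mean = 18.8095
Σfm² = 19050
Σf(m − x̄)² = Σfm² − (Σfm)²/n = 19050 − 790²/42 = 4190.4762
Population variance = 4190.4762 / 42 = 99.7732
Standard deviation = √99.7732 = 9.9887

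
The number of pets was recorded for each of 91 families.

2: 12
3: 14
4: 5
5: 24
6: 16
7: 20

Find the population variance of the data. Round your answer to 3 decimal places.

2.892

Values: 2, 3, 4, 5, 6, 7
n = 91, Σfx = 442, mean = 4.8571
Σfx² = 2410
Σf(x − x̄)² = Σfx² − (Σfx)²/n = 2410 − 442²/91 = 263.1429
Population variance = 263.1429 / 91 = 2.8917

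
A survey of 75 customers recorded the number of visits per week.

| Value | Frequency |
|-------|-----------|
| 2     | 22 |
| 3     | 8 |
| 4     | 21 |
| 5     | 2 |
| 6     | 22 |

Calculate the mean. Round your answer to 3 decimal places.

Values: 2, 3, 4, 5, 6
Σfx = 22×2 + 8×3 + 21×4 + 2×5 + 22×6 = 294
n = Σf = 75
Mean = 294 / 75 = 3.9200

3.920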